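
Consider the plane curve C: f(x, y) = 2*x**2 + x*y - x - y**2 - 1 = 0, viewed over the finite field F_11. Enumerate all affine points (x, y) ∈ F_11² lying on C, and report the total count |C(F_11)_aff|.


Affine F_11-points: {(1, 0), (1, 1), (4, 5), (4, 10), (5, 0), (5, 5), (8, 9), (8, 10), (10, 1), (10, 9)}; count = 10.

For each of the 121 pairs (x, y) ∈ F_11², evaluate f(x, y) mod 11. Record the zeros.
  x = 0: [0↦10, 1↦9, 2↦6, 3↦1, 4↦5, 5↦7, 6↦7, 7↦5, 8↦1, 9↦6, 10↦9]  zeros at y ∈ ∅
  x = 1: [0↦0, 1↦0, 2↦9, 3↦5, 4↦10, 5↦2, 6↦3, 7↦2, 8↦10, 9↦5, 10↦9]  zeros at y ∈ {0, 1}
  x = 2: [0↦5, 1↦6, 2↦5, 3↦2, 4↦8, 5↦1, 6↦3, 7↦3, 8↦1, 9↦8, 10↦2]  zeros at y ∈ ∅
  x = 3: [0↦3, 1↦5, 2↦5, 3↦3, 4↦10, 5↦4, 6↦7, 7↦8, 8↦7, 9↦4, 10↦10]  zeros at y ∈ ∅
  x = 4: [0↦5, 1↦8, 2↦9, 3↦8, 4↦5, 5↦0, 6↦4, 7↦6, 8↦6, 9↦4, 10↦0]  zeros at y ∈ {5, 10}
  x = 5: [0↦0, 1↦4, 2↦6, 3↦6, 4↦4, 5↦0, 6↦5, 7↦8, 8↦9, 9↦8, 10↦5]  zeros at y ∈ {0, 5}
  x = 6: [0↦10, 1↦4, 2↦7, 3↦8, 4↦7, 5↦4, 6↦10, 7↦3, 8↦5, 9↦5, 10↦3]  zeros at y ∈ ∅
  x = 7: [0↦2, 1↦8, 2↦1, 3↦3, 4↦3, 5↦1, 6↦8, 7↦2, 8↦5, 9↦6, 10↦5]  zeros at y ∈ ∅
  x = 8: [0↦9, 1↦5, 2↦10, 3↦2, 4↦3, 5↦2, 6↦10, 7↦5, 8↦9, 9↦0, 10↦0]  zeros at y ∈ {9, 10}
  x = 9: [0↦9, 1↦6, 2↦1, 3↦5, 4↦7, 5↦7, 6↦5, 7↦1, 8↦6, 9↦9, 10↦10]  zeros at y ∈ ∅
  x = 10: [0↦2, 1↦0, 2↦7, 3↦1, 4↦4, 5↦5, 6↦4, 7↦1, 8↦7, 9↦0, 10↦2]  zeros at y ∈ {1, 9}
Collecting zeros: affine points = {(1, 0), (1, 1), (4, 5), (4, 10), (5, 0), (5, 5), (8, 9), (8, 10), (10, 1), (10, 9)}.
Total count |C(F_11)_aff| = 10.


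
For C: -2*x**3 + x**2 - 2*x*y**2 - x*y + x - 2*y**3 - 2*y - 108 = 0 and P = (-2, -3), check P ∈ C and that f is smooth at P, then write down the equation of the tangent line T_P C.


Tangent line at P: -42*x - 78*y - 318 = 0.

Step 1: f(-2, -3) = 0, so P lies on C.
Step 2: partial derivatives
  f_x(x, y) = -6*x**2 + 2*x - 2*y**2 - y + 1, f_y(x, y) = -4*x*y - x - 6*y**2 - 2.
  f_x(P) = -42, f_y(P) = -78 (gradient nonzero, so P is smooth).
Step 3: tangent line at P: -42·(x − -2) + -78·(y − -3) = 0.
Expanding: -42*x - 78*y - 318 = 0.


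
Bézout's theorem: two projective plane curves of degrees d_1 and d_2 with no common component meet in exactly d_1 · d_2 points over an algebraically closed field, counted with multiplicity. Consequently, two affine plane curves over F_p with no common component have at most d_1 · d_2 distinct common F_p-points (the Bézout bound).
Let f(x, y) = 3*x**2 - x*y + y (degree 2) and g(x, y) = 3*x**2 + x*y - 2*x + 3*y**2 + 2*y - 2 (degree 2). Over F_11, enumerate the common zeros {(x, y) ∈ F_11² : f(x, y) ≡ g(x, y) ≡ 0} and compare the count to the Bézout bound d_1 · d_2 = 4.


Common zeros: {(4, 5), (10, 4)}; count = 2; Bézout bound = 4.

deg(f) = 2, deg(g) = 2, so Bézout bound = 4.
Scan x ∈ F_11. For each x, list the y ∈ F_11 with f(x, y) ≡ 0 and those with g(x, y) ≡ 0 (mod 11); the common zeros in that column are the intersection.
  x = 0: f ≡ 0 at y ∈ {0}; g ≡ 0 at y ∈ ∅; common: ∅.
  x = 1: f ≡ 0 at y ∈ ∅; g ≡ 0 at y ∈ ∅; common: ∅.
  x = 2: f ≡ 0 at y ∈ {1}; g ≡ 0 at y ∈ ∅; common: ∅.
  x = 3: f ≡ 0 at y ∈ {8}; g ≡ 0 at y ∈ ∅; common: ∅.
  x = 4: f ≡ 0 at y ∈ {5}; g ≡ 0 at y ∈ {4, 5}; common: {5}.
  x = 5: f ≡ 0 at y ∈ {5}; g ≡ 0 at y ∈ ∅; common: ∅.
  x = 6: f ≡ 0 at y ∈ {4}; g ≡ 0 at y ∈ {5, 7}; common: ∅.
  x = 7: f ≡ 0 at y ∈ {8}; g ≡ 0 at y ∈ {1, 7}; common: ∅.
  x = 8: f ≡ 0 at y ∈ {7}; g ≡ 0 at y ∈ {1, 3}; common: ∅.
  x = 9: f ≡ 0 at y ∈ {7}; g ≡ 0 at y ∈ ∅; common: ∅.
  x = 10: f ≡ 0 at y ∈ {4}; g ≡ 0 at y ∈ {3, 4}; common: {4}.
Collecting: common zeros = {(4, 5), (10, 4)}, so the count is 2.
Comparison with the Bézout bound: 2 ≤ 4 = deg(f)·deg(g), as expected for curves with no common component (the affine F_11-count falls short of the bound because intersections may lie at infinity, over extension fields, or carry multiplicity).


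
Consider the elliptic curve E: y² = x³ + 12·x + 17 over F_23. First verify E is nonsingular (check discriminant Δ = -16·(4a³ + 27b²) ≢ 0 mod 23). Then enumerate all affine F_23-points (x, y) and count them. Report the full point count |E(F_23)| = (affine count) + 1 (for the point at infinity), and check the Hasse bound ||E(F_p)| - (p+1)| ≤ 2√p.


Affine points = {(2, 7), (2, 16), (5, 8), (5, 15), (6, 11), (6, 12), (8, 2), (8, 21), (9, 7), (9, 16), (11, 10), (11, 13), (12, 7), (12, 16), (13, 1), (13, 22), (14, 10), (14, 13), (16, 2), (16, 21), (18, 4), (18, 19), (20, 0), (21, 10), (21, 13), (22, 2), (22, 21)}; affine count = 27; |E(F_23)| = 28.

Discriminant check: Δ ∝ 4a³ + 27b² = 4·12³ + 27·17² = 4·1728 + 27·289 ≡ 18 (mod 23). Nonzero ⇒ E is nonsingular.
For each x ∈ F_23, compute rhs = x³ + 12·x + 17 mod 23, then count y ∈ F_23 with y² ≡ rhs.
  x = 0: rhs = 17, matching y values: none (0 points).
  x = 1: rhs = 7, matching y values: none (0 points).
  x = 2: rhs = 3, matching y values: 7, 16 (2 points).
  x = 3: rhs = 11, matching y values: none (0 points).
  x = 4: rhs = 14, matching y values: none (0 points).
  x = 5: rhs = 18, matching y values: 8, 15 (2 points).
  x = 6: rhs = 6, matching y values: 11, 12 (2 points).
  x = 7: rhs = 7, matching y values: none (0 points).
  x = 8: rhs = 4, matching y values: 2, 21 (2 points).
  x = 9: rhs = 3, matching y values: 7, 16 (2 points).
  x = 10: rhs = 10, matching y values: none (0 points).
  x = 11: rhs = 8, matching y values: 10, 13 (2 points).
  x = 12: rhs = 3, matching y values: 7, 16 (2 points).
  x = 13: rhs = 1, matching y values: 1, 22 (2 points).
  x = 14: rhs = 8, matching y values: 10, 13 (2 points).
  x = 15: rhs = 7, matching y values: none (0 points).
  x = 16: rhs = 4, matching y values: 2, 21 (2 points).
  x = 17: rhs = 5, matching y values: none (0 points).
  x = 18: rhs = 16, matching y values: 4, 19 (2 points).
  x = 19: rhs = 20, matching y values: none (0 points).
  x = 20: rhs = 0, matching y values: 0 (1 points).
  x = 21: rhs = 8, matching y values: 10, 13 (2 points).
  x = 22: rhs = 4, matching y values: 2, 21 (2 points).
Total affine count: 27.
Full point count |E(F_23)| = 27 + 1 = 28.
Hasse bound: |28 − (23+1)| = |4| = 4 ≤ 2√23 ≈ 9.5917 ✓.


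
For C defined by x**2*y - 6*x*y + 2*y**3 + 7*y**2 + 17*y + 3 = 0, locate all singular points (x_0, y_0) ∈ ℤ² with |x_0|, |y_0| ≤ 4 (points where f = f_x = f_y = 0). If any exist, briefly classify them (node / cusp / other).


Singular points: {(3, -1)}; classification: node.

Compute partial derivatives:
  f_x = 2*x*y - 6*y.
  f_y = x**2 - 6*x + 6*y**2 + 14*y + 17.
Scan x_0 ∈ {−4, ..., 4}. For each x_0, f_y(x_0, y) is a polynomial in y; find its integer roots y ∈ {−4, ..., 4}, then test f_x and f at those candidates.
  x = -4: f_y(-4, y) = 6*y**2 + 14*y + 57; no integer root y with |y| ≤ 4.
  x = -3: f_y(-3, y) = 6*y**2 + 14*y + 44; no integer root y with |y| ≤ 4.
  x = -2: f_y(-2, y) = 6*y**2 + 14*y + 33; no integer root y with |y| ≤ 4.
  x = -1: f_y(-1, y) = 6*y**2 + 14*y + 24; no integer root y with |y| ≤ 4.
  x = 0: f_y(0, y) = 6*y**2 + 14*y + 17; no integer root y with |y| ≤ 4.
  x = 1: f_y(1, y) = 6*y**2 + 14*y + 12; no integer root y with |y| ≤ 4.
  x = 2: f_y(2, y) = 6*y**2 + 14*y + 9; no integer root y with |y| ≤ 4.
  x = 3: f_y(3, y) = 6*y**2 + 14*y + 8; vanishes at y ∈ {-1}. (3, -1): f_x = 0, f = 0 — SINGULAR.
  x = 4: f_y(4, y) = 6*y**2 + 14*y + 9; no integer root y with |y| ≤ 4.
Only singular point on the grid: (3, -1).
Classify: substitute x = 3 + u, y = -1 + v and expand: f = u**2*v - u**2 + 2*v**3 + v**2.
No constant or linear terms (consistent with a singular point). Quadratic part: -u**2 + v**2. Cubic part: u**2*v + 2*v**3.
The quadratic part v**2 - u**2 = (v − u)(v + u) splits into two distinct linear factors, so there are two distinct tangent lines y − -1 = ±(x − 3) — this is a node (ordinary double point).
Classification: node.


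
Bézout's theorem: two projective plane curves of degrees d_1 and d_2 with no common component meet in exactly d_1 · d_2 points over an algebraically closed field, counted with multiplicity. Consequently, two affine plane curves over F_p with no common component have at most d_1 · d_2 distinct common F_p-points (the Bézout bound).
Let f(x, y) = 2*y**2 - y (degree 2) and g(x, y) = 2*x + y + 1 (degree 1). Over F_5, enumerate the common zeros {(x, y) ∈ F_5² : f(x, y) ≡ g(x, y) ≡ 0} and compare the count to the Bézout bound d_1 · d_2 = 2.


Common zeros: {(2, 0), (3, 3)}; count = 2; Bézout bound = 2.

deg(f) = 2, deg(g) = 1, so Bézout bound = 2.
Scan x ∈ F_5. For each x, list the y ∈ F_5 with f(x, y) ≡ 0 and those with g(x, y) ≡ 0 (mod 5); the common zeros in that column are the intersection.
  x = 0: f ≡ 0 at y ∈ {0, 3}; g ≡ 0 at y ∈ {4}; common: ∅.
  x = 1: f ≡ 0 at y ∈ {0, 3}; g ≡ 0 at y ∈ {2}; common: ∅.
  x = 2: f ≡ 0 at y ∈ {0, 3}; g ≡ 0 at y ∈ {0}; common: {0}.
  x = 3: f ≡ 0 at y ∈ {0, 3}; g ≡ 0 at y ∈ {3}; common: {3}.
  x = 4: f ≡ 0 at y ∈ {0, 3}; g ≡ 0 at y ∈ {1}; common: ∅.
Collecting: common zeros = {(2, 0), (3, 3)}, so the count is 2.
Comparison with the Bézout bound: 2 ≤ 2 = deg(f)·deg(g), as expected for curves with no common component (the bound is attained).


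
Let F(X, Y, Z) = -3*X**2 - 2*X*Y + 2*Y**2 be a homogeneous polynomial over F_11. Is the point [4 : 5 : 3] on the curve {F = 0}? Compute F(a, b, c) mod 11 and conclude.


F(4,5,3) ≡ 6 (mod 11); P is NOT on the curve.

Evaluate F(4, 5, 3) term-by-term (mod 11).
  -3*X**2 ↦ -3·16·1·1 = -48
  -2*X*Y ↦ -2·4·5·1 = -40
  2*Y**2 ↦ 2·1·25·1 = 50
Sum: F(4, 5, 3) = (-48) + (-40) + (50) = -38.
Reducing mod 11: -38 ≡ 6 (mod 11).
Since F(a, b, c) ≡ 6 ≠ 0 (mod 11), P does NOT lie on the curve.


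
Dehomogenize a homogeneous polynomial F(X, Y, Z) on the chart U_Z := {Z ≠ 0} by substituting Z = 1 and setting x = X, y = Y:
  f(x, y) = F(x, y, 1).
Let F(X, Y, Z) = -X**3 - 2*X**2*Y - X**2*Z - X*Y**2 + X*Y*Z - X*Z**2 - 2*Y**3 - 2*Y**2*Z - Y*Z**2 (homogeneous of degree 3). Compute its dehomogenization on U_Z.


f(x, y) = -x**3 - 2*x**2*y - x**2 - x*y**2 + x*y - x - 2*y**3 - 2*y**2 - y

On U_Z we set Z = 1. Each monomial c·X^i·Y^j·Z^k in F becomes c·x^i·y^j·1^k = c·x^i·y^j.
Substituting Z = 1: F(X, Y, 1) = -x**3 - 2*x**2*y - x**2 - x*y**2 + x*y - x - 2*y**3 - 2*y**2 - y.
Note: deg(f) ≤ deg(F) = 3; strict inequality happens when F is divisible by Z (lost terms).


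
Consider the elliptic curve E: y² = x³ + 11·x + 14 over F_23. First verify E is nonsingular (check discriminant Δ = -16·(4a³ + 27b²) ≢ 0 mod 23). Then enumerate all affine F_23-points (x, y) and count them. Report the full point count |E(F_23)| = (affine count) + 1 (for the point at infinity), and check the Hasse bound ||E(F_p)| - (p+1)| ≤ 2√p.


Affine points = {(1, 7), (1, 16), (8, 4), (8, 19), (13, 10), (13, 13), (15, 9), (15, 14), (16, 10), (16, 13), (17, 10), (17, 13), (18, 8), (18, 15), (20, 0), (22, 5), (22, 18)}; affine count = 17; |E(F_23)| = 18.

Discriminant check: Δ ∝ 4a³ + 27b² = 4·11³ + 27·14² = 4·1331 + 27·196 ≡ 13 (mod 23). Nonzero ⇒ E is nonsingular.
For each x ∈ F_23, compute rhs = x³ + 11·x + 14 mod 23, then count y ∈ F_23 with y² ≡ rhs.
  x = 0: rhs = 14, matching y values: none (0 points).
  x = 1: rhs = 3, matching y values: 7, 16 (2 points).
  x = 2: rhs = 21, matching y values: none (0 points).
  x = 3: rhs = 5, matching y values: none (0 points).
  x = 4: rhs = 7, matching y values: none (0 points).
  x = 5: rhs = 10, matching y values: none (0 points).
  x = 6: rhs = 20, matching y values: none (0 points).
  x = 7: rhs = 20, matching y values: none (0 points).
  x = 8: rhs = 16, matching y values: 4, 19 (2 points).
  x = 9: rhs = 14, matching y values: none (0 points).
  x = 10: rhs = 20, matching y values: none (0 points).
  x = 11: rhs = 17, matching y values: none (0 points).
  x = 12: rhs = 11, matching y values: none (0 points).
  x = 13: rhs = 8, matching y values: 10, 13 (2 points).
  x = 14: rhs = 14, matching y values: none (0 points).
  x = 15: rhs = 12, matching y values: 9, 14 (2 points).
  x = 16: rhs = 8, matching y values: 10, 13 (2 points).
  x = 17: rhs = 8, matching y values: 10, 13 (2 points).
  x = 18: rhs = 18, matching y values: 8, 15 (2 points).
  x = 19: rhs = 21, matching y values: none (0 points).
  x = 20: rhs = 0, matching y values: 0 (1 points).
  x = 21: rhs = 7, matching y values: none (0 points).
  x = 22: rhs = 2, matching y values: 5, 18 (2 points).
Total affine count: 17.
Full point count |E(F_23)| = 17 + 1 = 18.
Hasse bound: |18 − (23+1)| = |-6| = 6 ≤ 2√23 ≈ 9.5917 ✓.


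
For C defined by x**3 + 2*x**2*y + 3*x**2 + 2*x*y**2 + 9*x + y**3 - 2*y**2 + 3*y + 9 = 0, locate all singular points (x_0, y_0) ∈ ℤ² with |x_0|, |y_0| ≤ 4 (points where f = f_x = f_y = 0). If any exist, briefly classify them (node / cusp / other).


Singular points: {(-3, 3)}; classification: cusp.

Compute partial derivatives:
  f_x = 3*x**2 + 4*x*y + 6*x + 2*y**2 + 9.
  f_y = 2*x**2 + 4*x*y + 3*y**2 - 4*y + 3.
Scan x_0 ∈ {−4, ..., 4}. For each x_0, f_y(x_0, y) is a polynomial in y; find its integer roots y ∈ {−4, ..., 4}, then test f_x and f at those candidates.
  x = -4: f_y(-4, y) = 3*y**2 - 20*y + 35; no integer root y with |y| ≤ 4.
  x = -3: f_y(-3, y) = 3*y**2 - 16*y + 21; vanishes at y ∈ {3}. (-3, 3): f_x = 0, f = 0 — SINGULAR.
  x = -2: f_y(-2, y) = 3*y**2 - 12*y + 11; no integer root y with |y| ≤ 4.
  x = -1: f_y(-1, y) = 3*y**2 - 8*y + 5; vanishes at y ∈ {1}. (-1, 1): f_x = 4 ≠ 0.
  x = 0: f_y(0, y) = 3*y**2 - 4*y + 3; no integer root y with |y| ≤ 4.
  x = 1: f_y(1, y) = 3*y**2 + 5; no integer root y with |y| ≤ 4.
  x = 2: f_y(2, y) = 3*y**2 + 4*y + 11; no integer root y with |y| ≤ 4.
  x = 3: f_y(3, y) = 3*y**2 + 8*y + 21; no integer root y with |y| ≤ 4.
  x = 4: f_y(4, y) = 3*y**2 + 12*y + 35; no integer root y with |y| ≤ 4.
Only singular point on the grid: (-3, 3).
Classify: substitute x = -3 + u, y = 3 + v and expand: f = u**3 + 2*u**2*v + 2*u*v**2 + v**3 + v**2.
No constant or linear terms (consistent with a singular point). Quadratic part: v**2. Cubic part: u**3 + 2*u**2*v + 2*u*v**2 + v**3.
The quadratic part v**2 is a perfect square, so there is a single (double) tangent line v = 0, i.e. y = 3. Restricting the cubic part to that line (v = 0) leaves u**3 ≠ 0, so f is not divisible by v and the branch is v² ≈ -u**3 to lowest order — this is a cusp.
Classification: cusp.


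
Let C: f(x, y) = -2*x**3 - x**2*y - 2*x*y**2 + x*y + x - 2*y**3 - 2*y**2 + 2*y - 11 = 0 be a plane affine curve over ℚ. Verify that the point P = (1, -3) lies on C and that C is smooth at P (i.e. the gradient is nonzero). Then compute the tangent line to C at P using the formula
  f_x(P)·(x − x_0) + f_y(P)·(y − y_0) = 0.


Tangent line at P: -20*x - 28*y - 64 = 0.

Step 1: f(1, -3) = 0, so P lies on C.
Step 2: partial derivatives
  f_x(x, y) = -6*x**2 - 2*x*y - 2*y**2 + y + 1, f_y(x, y) = -x**2 - 4*x*y + x - 6*y**2 - 4*y + 2.
  f_x(P) = -20, f_y(P) = -28 (gradient nonzero, so P is smooth).
Step 3: tangent line at P: -20·(x − 1) + -28·(y − -3) = 0.
Expanding: -20*x - 28*y - 64 = 0.


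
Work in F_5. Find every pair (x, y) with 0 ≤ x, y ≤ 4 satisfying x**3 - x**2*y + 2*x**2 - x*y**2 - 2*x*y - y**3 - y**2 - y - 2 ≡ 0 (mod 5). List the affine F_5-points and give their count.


Affine F_5-points: {(0, 1), (4, 4)}; count = 2.

For each of the 25 pairs (x, y) ∈ F_5², evaluate f(x, y) mod 5. Record the zeros.
  x = 0: [0↦3, 1↦0, 2↦4, 3↦4, 4↦4]  zeros at y ∈ {1}
  x = 1: [0↦1, 1↦4, 2↦2, 3↦4, 4↦4]  zeros at y ∈ ∅
  x = 2: [0↦4, 1↦1, 2↦1, 3↦3, 4↦1]  zeros at y ∈ ∅
  x = 3: [0↦3, 1↦2, 2↦2, 3↦2, 4↦1]  zeros at y ∈ ∅
  x = 4: [0↦4, 1↦3, 2↦1, 3↦2, 4↦0]  zeros at y ∈ {4}
Collecting zeros: affine points = {(0, 1), (4, 4)}.
Total count |C(F_5)_aff| = 2.


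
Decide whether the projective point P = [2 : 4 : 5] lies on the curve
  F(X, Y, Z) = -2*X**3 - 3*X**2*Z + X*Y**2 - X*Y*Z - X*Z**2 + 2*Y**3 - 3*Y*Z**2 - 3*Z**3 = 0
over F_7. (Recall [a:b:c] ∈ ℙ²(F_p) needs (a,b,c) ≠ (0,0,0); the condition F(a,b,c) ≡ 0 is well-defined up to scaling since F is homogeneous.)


F(2,4,5) ≡ 5 (mod 7); P is NOT on the curve.

Evaluate F(2, 4, 5) term-by-term (mod 7).
  -2*X**3 ↦ -2·8·1·1 = -16
  -3*X**2*Z ↦ -3·4·1·5 = -60
  X*Y**2 ↦ 1·2·16·1 = 32
  -X*Y*Z ↦ -1·2·4·5 = -40
  -X*Z**2 ↦ -1·2·1·25 = -50
  2*Y**3 ↦ 2·1·64·1 = 128
  -3*Y*Z**2 ↦ -3·1·4·25 = -300
  -3*Z**3 ↦ -3·1·1·125 = -375
Sum: F(2, 4, 5) = (-16) + (-60) + (32) + (-40) + (-50) + (128) + (-300) + (-375) = -681.
Reducing mod 7: -681 ≡ 5 (mod 7).
Since F(a, b, c) ≡ 5 ≠ 0 (mod 7), P does NOT lie on the curve.


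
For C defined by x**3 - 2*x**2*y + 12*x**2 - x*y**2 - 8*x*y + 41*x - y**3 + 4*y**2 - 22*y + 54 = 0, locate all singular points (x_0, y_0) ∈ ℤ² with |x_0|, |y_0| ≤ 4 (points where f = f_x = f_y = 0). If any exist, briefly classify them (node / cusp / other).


Singular points: {(-3, 2)}; classification: node.

Compute partial derivatives:
  f_x = 3*x**2 - 4*x*y + 24*x - y**2 - 8*y + 41.
  f_y = -2*x**2 - 2*x*y - 8*x - 3*y**2 + 8*y - 22.
Scan x_0 ∈ {−4, ..., 4}. For each x_0, f_y(x_0, y) is a polynomial in y; find its integer roots y ∈ {−4, ..., 4}, then test f_x and f at those candidates.
  x = -4: f_y(-4, y) = -3*y**2 + 16*y - 22; no integer root y with |y| ≤ 4.
  x = -3: f_y(-3, y) = -3*y**2 + 14*y - 16; vanishes at y ∈ {2}. (-3, 2): f_x = 0, f = 0 — SINGULAR.
  x = -2: f_y(-2, y) = -3*y**2 + 12*y - 14; no integer root y with |y| ≤ 4.
  x = -1: f_y(-1, y) = -3*y**2 + 10*y - 16; no integer root y with |y| ≤ 4.
  x = 0: f_y(0, y) = -3*y**2 + 8*y - 22; no integer root y with |y| ≤ 4.
  x = 1: f_y(1, y) = -3*y**2 + 6*y - 32; no integer root y with |y| ≤ 4.
  x = 2: f_y(2, y) = -3*y**2 + 4*y - 46; no integer root y with |y| ≤ 4.
  x = 3: f_y(3, y) = -3*y**2 + 2*y - 64; no integer root y with |y| ≤ 4.
  x = 4: f_y(4, y) = -3*y**2 - 86; no integer root y with |y| ≤ 4.
Only singular point on the grid: (-3, 2).
Classify: substitute x = -3 + u, y = 2 + v and expand: f = u**3 - 2*u**2*v - u**2 - u*v**2 - v**3 + v**2.
No constant or linear terms (consistent with a singular point). Quadratic part: -u**2 + v**2. Cubic part: u**3 - 2*u**2*v - u*v**2 - v**3.
The quadratic part v**2 - u**2 = (v − u)(v + u) splits into two distinct linear factors, so there are two distinct tangent lines y − 2 = ±(x − -3) — this is a node (ordinary double point).
Classification: node.


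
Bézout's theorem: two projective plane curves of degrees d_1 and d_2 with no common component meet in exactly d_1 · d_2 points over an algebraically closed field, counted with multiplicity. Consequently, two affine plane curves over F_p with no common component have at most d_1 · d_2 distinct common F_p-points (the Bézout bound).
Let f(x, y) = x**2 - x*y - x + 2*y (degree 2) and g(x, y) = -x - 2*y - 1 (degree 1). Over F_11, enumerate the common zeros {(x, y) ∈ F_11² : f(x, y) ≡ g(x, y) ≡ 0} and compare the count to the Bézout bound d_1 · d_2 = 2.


Common zeros: {(6, 2)}; count = 1; Bézout bound = 2.

deg(f) = 2, deg(g) = 1, so Bézout bound = 2.
Scan x ∈ F_11. For each x, list the y ∈ F_11 with f(x, y) ≡ 0 and those with g(x, y) ≡ 0 (mod 11); the common zeros in that column are the intersection.
  x = 0: f ≡ 0 at y ∈ {0}; g ≡ 0 at y ∈ {5}; common: ∅.
  x = 1: f ≡ 0 at y ∈ {0}; g ≡ 0 at y ∈ {10}; common: ∅.
  x = 2: f ≡ 0 at y ∈ ∅; g ≡ 0 at y ∈ {4}; common: ∅.
  x = 3: f ≡ 0 at y ∈ {6}; g ≡ 0 at y ∈ {9}; common: ∅.
  x = 4: f ≡ 0 at y ∈ {6}; g ≡ 0 at y ∈ {3}; common: ∅.
  x = 5: f ≡ 0 at y ∈ {3}; g ≡ 0 at y ∈ {8}; common: ∅.
  x = 6: f ≡ 0 at y ∈ {2}; g ≡ 0 at y ∈ {2}; common: {2}.
  x = 7: f ≡ 0 at y ∈ {4}; g ≡ 0 at y ∈ {7}; common: ∅.
  x = 8: f ≡ 0 at y ∈ {2}; g ≡ 0 at y ∈ {1}; common: ∅.
  x = 9: f ≡ 0 at y ∈ {4}; g ≡ 0 at y ∈ {6}; common: ∅.
  x = 10: f ≡ 0 at y ∈ {3}; g ≡ 0 at y ∈ {0}; common: ∅.
Collecting: common zeros = {(6, 2)}, so the count is 1.
Comparison with the Bézout bound: 1 ≤ 2 = deg(f)·deg(g), as expected for curves with no common component (the affine F_11-count falls short of the bound because intersections may lie at infinity, over extension fields, or carry multiplicity).


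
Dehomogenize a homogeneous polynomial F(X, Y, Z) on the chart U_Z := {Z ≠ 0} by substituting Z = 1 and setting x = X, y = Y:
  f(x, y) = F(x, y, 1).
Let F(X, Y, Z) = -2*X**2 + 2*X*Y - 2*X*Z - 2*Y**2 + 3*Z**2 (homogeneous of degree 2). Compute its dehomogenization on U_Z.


f(x, y) = -2*x**2 + 2*x*y - 2*x - 2*y**2 + 3

On U_Z we set Z = 1. Each monomial c·X^i·Y^j·Z^k in F becomes c·x^i·y^j·1^k = c·x^i·y^j.
Substituting Z = 1: F(X, Y, 1) = -2*x**2 + 2*x*y - 2*x - 2*y**2 + 3.
Note: deg(f) ≤ deg(F) = 2; strict inequality happens when F is divisible by Z (lost terms).


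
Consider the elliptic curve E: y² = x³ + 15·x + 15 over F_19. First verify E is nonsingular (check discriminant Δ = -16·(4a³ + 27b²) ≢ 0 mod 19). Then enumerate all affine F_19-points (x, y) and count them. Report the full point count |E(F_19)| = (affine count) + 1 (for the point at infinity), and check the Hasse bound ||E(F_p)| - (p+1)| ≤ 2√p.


Affine points = {(3, 7), (3, 12), (4, 5), (4, 14), (5, 5), (5, 14), (6, 6), (6, 13), (7, 8), (7, 11), (8, 1), (8, 18), (9, 9), (9, 10), (10, 5), (10, 14), (12, 2), (12, 17), (14, 9), (14, 10), (15, 9), (15, 10), (16, 0)}; affine count = 23; |E(F_19)| = 24.

Discriminant check: Δ ∝ 4a³ + 27b² = 4·15³ + 27·15² = 4·3375 + 27·225 ≡ 5 (mod 19). Nonzero ⇒ E is nonsingular.
For each x ∈ F_19, compute rhs = x³ + 15·x + 15 mod 19, then count y ∈ F_19 with y² ≡ rhs.
  x = 0: rhs = 15, matching y values: none (0 points).
  x = 1: rhs = 12, matching y values: none (0 points).
  x = 2: rhs = 15, matching y values: none (0 points).
  x = 3: rhs = 11, matching y values: 7, 12 (2 points).
  x = 4: rhs = 6, matching y values: 5, 14 (2 points).
  x = 5: rhs = 6, matching y values: 5, 14 (2 points).
  x = 6: rhs = 17, matching y values: 6, 13 (2 points).
  x = 7: rhs = 7, matching y values: 8, 11 (2 points).
  x = 8: rhs = 1, matching y values: 1, 18 (2 points).
  x = 9: rhs = 5, matching y values: 9, 10 (2 points).
  x = 10: rhs = 6, matching y values: 5, 14 (2 points).
  x = 11: rhs = 10, matching y values: none (0 points).
  x = 12: rhs = 4, matching y values: 2, 17 (2 points).
  x = 13: rhs = 13, matching y values: none (0 points).
  x = 14: rhs = 5, matching y values: 9, 10 (2 points).
  x = 15: rhs = 5, matching y values: 9, 10 (2 points).
  x = 16: rhs = 0, matching y values: 0 (1 points).
  x = 17: rhs = 15, matching y values: none (0 points).
  x = 18: rhs = 18, matching y values: none (0 points).
Total affine count: 23.
Full point count |E(F_19)| = 23 + 1 = 24.
Hasse bound: |24 − (19+1)| = |4| = 4 ≤ 2√19 ≈ 8.7178 ✓.


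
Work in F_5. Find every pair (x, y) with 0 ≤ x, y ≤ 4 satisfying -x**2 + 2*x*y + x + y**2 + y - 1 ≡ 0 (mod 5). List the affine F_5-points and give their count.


Affine F_5-points: {(0, 2)}; count = 1.

For each of the 25 pairs (x, y) ∈ F_5², evaluate f(x, y) mod 5. Record the zeros.
  x = 0: [0↦4, 1↦1, 2↦0, 3↦1, 4↦4]  zeros at y ∈ {2}
  x = 1: [0↦4, 1↦3, 2↦4, 3↦2, 4↦2]  zeros at y ∈ ∅
  x = 2: [0↦2, 1↦3, 2↦1, 3↦1, 4↦3]  zeros at y ∈ ∅
  x = 3: [0↦3, 1↦1, 2↦1, 3↦3, 4↦2]  zeros at y ∈ ∅
  x = 4: [0↦2, 1↦2, 2↦4, 3↦3, 4↦4]  zeros at y ∈ ∅
Collecting zeros: affine points = {(0, 2)}.
Total count |C(F_5)_aff| = 1.


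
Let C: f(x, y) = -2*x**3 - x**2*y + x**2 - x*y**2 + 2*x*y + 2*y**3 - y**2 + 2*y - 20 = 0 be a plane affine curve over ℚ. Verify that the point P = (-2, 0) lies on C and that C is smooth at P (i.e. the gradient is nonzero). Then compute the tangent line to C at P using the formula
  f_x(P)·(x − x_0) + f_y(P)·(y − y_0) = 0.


Tangent line at P: -28*x - 6*y - 56 = 0.

Step 1: f(-2, 0) = 0, so P lies on C.
Step 2: partial derivatives
  f_x(x, y) = -6*x**2 - 2*x*y + 2*x - y**2 + 2*y, f_y(x, y) = -x**2 - 2*x*y + 2*x + 6*y**2 - 2*y + 2.
  f_x(P) = -28, f_y(P) = -6 (gradient nonzero, so P is smooth).
Step 3: tangent line at P: -28·(x − -2) + -6·(y − 0) = 0.
Expanding: -28*x - 6*y - 56 = 0.


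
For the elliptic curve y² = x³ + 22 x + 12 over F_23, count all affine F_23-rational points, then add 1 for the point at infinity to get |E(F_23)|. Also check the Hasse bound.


Affine points = {(0, 9), (0, 14), (1, 9), (1, 14), (2, 8), (2, 15), (3, 6), (3, 17), (4, 7), (4, 16), (7, 7), (7, 16), (10, 6), (10, 17), (12, 7), (12, 16), (17, 3), (17, 20), (21, 11), (21, 12), (22, 9), (22, 14)}; affine count = 22; |E(F_23)| = 23.

Discriminant check: Δ ∝ 4a³ + 27b² = 4·22³ + 27·12² = 4·10648 + 27·144 ≡ 20 (mod 23). Nonzero ⇒ E is nonsingular.
For each x ∈ F_23, compute rhs = x³ + 22·x + 12 mod 23, then count y ∈ F_23 with y² ≡ rhs.
  x = 0: rhs = 12, matching y values: 9, 14 (2 points).
  x = 1: rhs = 12, matching y values: 9, 14 (2 points).
  x = 2: rhs = 18, matching y values: 8, 15 (2 points).
  x = 3: rhs = 13, matching y values: 6, 17 (2 points).
  x = 4: rhs = 3, matching y values: 7, 16 (2 points).
  x = 5: rhs = 17, matching y values: none (0 points).
  x = 6: rhs = 15, matching y values: none (0 points).
  x = 7: rhs = 3, matching y values: 7, 16 (2 points).
  x = 8: rhs = 10, matching y values: none (0 points).
  x = 9: rhs = 19, matching y values: none (0 points).
  x = 10: rhs = 13, matching y values: 6, 17 (2 points).
  x = 11: rhs = 21, matching y values: none (0 points).
  x = 12: rhs = 3, matching y values: 7, 16 (2 points).
  x = 13: rhs = 11, matching y values: none (0 points).
  x = 14: rhs = 5, matching y values: none (0 points).
  x = 15: rhs = 14, matching y values: none (0 points).
  x = 16: rhs = 21, matching y values: none (0 points).
  x = 17: rhs = 9, matching y values: 3, 20 (2 points).
  x = 18: rhs = 7, matching y values: none (0 points).
  x = 19: rhs = 21, matching y values: none (0 points).
  x = 20: rhs = 11, matching y values: none (0 points).
  x = 21: rhs = 6, matching y values: 11, 12 (2 points).
  x = 22: rhs = 12, matching y values: 9, 14 (2 points).
Total affine count: 22.
Full point count |E(F_23)| = 22 + 1 = 23.
Hasse bound: |23 − (23+1)| = |-1| = 1 ≤ 2√23 ≈ 9.5917 ✓.


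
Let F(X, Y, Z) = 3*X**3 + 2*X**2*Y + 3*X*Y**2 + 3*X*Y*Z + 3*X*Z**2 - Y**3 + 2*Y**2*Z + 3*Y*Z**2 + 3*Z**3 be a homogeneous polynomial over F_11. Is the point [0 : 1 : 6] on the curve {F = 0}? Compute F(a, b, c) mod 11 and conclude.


F(0,1,6) ≡ 8 (mod 11); P is NOT on the curve.

Evaluate F(0, 1, 6) term-by-term (mod 11).
  3*X**3 ↦ 3·0·1·1 = 0
  2*X**2*Y ↦ 2·0·1·1 = 0
  3*X*Y**2 ↦ 3·0·1·1 = 0
  3*X*Y*Z ↦ 3·0·1·6 = 0
  3*X*Z**2 ↦ 3·0·1·36 = 0
  -Y**3 ↦ -1·1·1·1 = -1
  2*Y**2*Z ↦ 2·1·1·6 = 12
  3*Y*Z**2 ↦ 3·1·1·36 = 108
  3*Z**3 ↦ 3·1·1·216 = 648
Sum: F(0, 1, 6) = (0) + (0) + (0) + (0) + (0) + (-1) + (12) + (108) + (648) = 767.
Reducing mod 11: 767 ≡ 8 (mod 11).
Since F(a, b, c) ≡ 8 ≠ 0 (mod 11), P does NOT lie on the curve.


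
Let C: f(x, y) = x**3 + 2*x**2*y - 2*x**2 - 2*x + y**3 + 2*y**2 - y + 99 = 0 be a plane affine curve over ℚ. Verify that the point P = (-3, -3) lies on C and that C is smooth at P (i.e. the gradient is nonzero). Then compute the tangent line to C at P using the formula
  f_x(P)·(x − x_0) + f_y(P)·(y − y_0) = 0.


Tangent line at P: 73*x + 32*y + 315 = 0.

Step 1: f(-3, -3) = 0, so P lies on C.
Step 2: partial derivatives
  f_x(x, y) = 3*x**2 + 4*x*y - 4*x - 2, f_y(x, y) = 2*x**2 + 3*y**2 + 4*y - 1.
  f_x(P) = 73, f_y(P) = 32 (gradient nonzero, so P is smooth).
Step 3: tangent line at P: 73·(x − -3) + 32·(y − -3) = 0.
Expanding: 73*x + 32*y + 315 = 0.


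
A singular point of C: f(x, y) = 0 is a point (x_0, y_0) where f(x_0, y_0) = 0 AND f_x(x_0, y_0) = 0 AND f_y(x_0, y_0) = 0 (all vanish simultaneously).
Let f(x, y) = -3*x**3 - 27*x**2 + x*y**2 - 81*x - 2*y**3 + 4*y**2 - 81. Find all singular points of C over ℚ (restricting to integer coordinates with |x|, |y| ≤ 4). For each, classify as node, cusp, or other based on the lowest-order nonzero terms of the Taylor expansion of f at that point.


Singular points: {(-3, 0)}; classification: cusp.

Compute partial derivatives:
  f_x = -9*x**2 - 54*x + y**2 - 81.
  f_y = 2*x*y - 6*y**2 + 8*y.
Scan x_0 ∈ {−4, ..., 4}. For each x_0, f_y(x_0, y) is a polynomial in y; find its integer roots y ∈ {−4, ..., 4}, then test f_x and f at those candidates.
  x = -4: f_y(-4, y) = -6*y**2; vanishes at y ∈ {0}. (-4, 0): f_x = -9 ≠ 0.
  x = -3: f_y(-3, y) = -6*y**2 + 2*y; vanishes at y ∈ {0}. (-3, 0): f_x = 0, f = 0 — SINGULAR.
  x = -2: f_y(-2, y) = -6*y**2 + 4*y; vanishes at y ∈ {0}. (-2, 0): f_x = -9 ≠ 0.
  x = -1: f_y(-1, y) = -6*y**2 + 6*y; vanishes at y ∈ {0, 1}. (-1, 0): f_x = -36 ≠ 0; (-1, 1): f_x = -35 ≠ 0.
  x = 0: f_y(0, y) = -6*y**2 + 8*y; vanishes at y ∈ {0}. (0, 0): f_x = -81 ≠ 0.
  x = 1: f_y(1, y) = -6*y**2 + 10*y; vanishes at y ∈ {0}. (1, 0): f_x = -144 ≠ 0.
  x = 2: f_y(2, y) = -6*y**2 + 12*y; vanishes at y ∈ {0, 2}. (2, 0): f_x = -225 ≠ 0; (2, 2): f_x = -221 ≠ 0.
  x = 3: f_y(3, y) = -6*y**2 + 14*y; vanishes at y ∈ {0}. (3, 0): f_x = -324 ≠ 0.
  x = 4: f_y(4, y) = -6*y**2 + 16*y; vanishes at y ∈ {0}. (4, 0): f_x = -441 ≠ 0.
Only singular point on the grid: (-3, 0).
Classify: substitute x = -3 + u, y = 0 + v and expand: f = -3*u**3 + u*v**2 - 2*v**3 + v**2.
No constant or linear terms (consistent with a singular point). Quadratic part: v**2. Cubic part: -3*u**3 + u*v**2 - 2*v**3.
The quadratic part v**2 is a perfect square, so there is a single (double) tangent line v = 0, i.e. y = 0. Restricting the cubic part to that line (v = 0) leaves -3*u**3 ≠ 0, so f is not divisible by v and the branch is v² ≈ 3*u**3 to lowest order — this is a cusp.
Classification: cusp.


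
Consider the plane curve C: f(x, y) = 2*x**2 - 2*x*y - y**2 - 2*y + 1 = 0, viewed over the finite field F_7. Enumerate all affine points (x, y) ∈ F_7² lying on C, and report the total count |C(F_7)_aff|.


Affine F_7-points: {(0, 2), (0, 3), (1, 5), (2, 2), (2, 6), (3, 3), (4, 5), (4, 6)}; count = 8.

For each of the 49 pairs (x, y) ∈ F_7², evaluate f(x, y) mod 7. Record the zeros.
  x = 0: [0↦1, 1↦5, 2↦0, 3↦0, 4↦5, 5↦1, 6↦2]  zeros at y ∈ {2, 3}
  x = 1: [0↦3, 1↦5, 2↦5, 3↦3, 4↦6, 5↦0, 6↦6]  zeros at y ∈ {5}
  x = 2: [0↦2, 1↦2, 2↦0, 3↦3, 4↦4, 5↦3, 6↦0]  zeros at y ∈ {2, 6}
  x = 3: [0↦5, 1↦3, 2↦6, 3↦0, 4↦6, 5↦3, 6↦5]  zeros at y ∈ {3}
  x = 4: [0↦5, 1↦1, 2↦2, 3↦1, 4↦5, 5↦0, 6↦0]  zeros at y ∈ {5, 6}
  x = 5: [0↦2, 1↦3, 2↦2, 3↦6, 4↦1, 5↦1, 6↦6]  zeros at y ∈ ∅
  x = 6: [0↦3, 1↦2, 2↦6, 3↦1, 4↦1, 5↦6, 6↦2]  zeros at y ∈ ∅
Collecting zeros: affine points = {(0, 2), (0, 3), (1, 5), (2, 2), (2, 6), (3, 3), (4, 5), (4, 6)}.
Total count |C(F_7)_aff| = 8.


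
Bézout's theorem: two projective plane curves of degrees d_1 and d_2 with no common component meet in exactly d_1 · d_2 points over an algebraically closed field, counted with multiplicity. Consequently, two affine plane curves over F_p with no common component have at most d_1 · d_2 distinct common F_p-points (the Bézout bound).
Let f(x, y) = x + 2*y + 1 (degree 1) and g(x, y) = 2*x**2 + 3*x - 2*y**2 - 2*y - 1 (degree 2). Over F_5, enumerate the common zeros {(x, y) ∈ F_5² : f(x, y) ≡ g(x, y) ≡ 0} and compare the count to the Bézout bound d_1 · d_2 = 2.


Common zeros: ∅; count = 0; Bézout bound = 2.

deg(f) = 1, deg(g) = 2, so Bézout bound = 2.
Scan x ∈ F_5. For each x, list the y ∈ F_5 with f(x, y) ≡ 0 and those with g(x, y) ≡ 0 (mod 5); the common zeros in that column are the intersection.
  x = 0: f ≡ 0 at y ∈ {2}; g ≡ 0 at y ∈ {1, 3}; common: ∅.
  x = 1: f ≡ 0 at y ∈ {4}; g ≡ 0 at y ∈ {1, 3}; common: ∅.
  x = 2: f ≡ 0 at y ∈ {1}; g ≡ 0 at y ∈ ∅; common: ∅.
  x = 3: f ≡ 0 at y ∈ {3}; g ≡ 0 at y ∈ ∅; common: ∅.
  x = 4: f ≡ 0 at y ∈ {0}; g ≡ 0 at y ∈ ∅; common: ∅.
Collecting: common zeros = ∅, so the count is 0.
Comparison with the Bézout bound: 0 ≤ 2 = deg(f)·deg(g), as expected for curves with no common component (the affine F_5-count falls short of the bound because intersections may lie at infinity, over extension fields, or carry multiplicity).


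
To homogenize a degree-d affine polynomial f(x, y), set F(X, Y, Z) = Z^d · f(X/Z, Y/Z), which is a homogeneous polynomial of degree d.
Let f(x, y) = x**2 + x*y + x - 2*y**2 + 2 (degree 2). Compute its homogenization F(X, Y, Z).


F(X, Y, Z) = X**2 + X*Y + X*Z - 2*Y**2 + 2*Z**2

deg(f) = 2.
Substitute x = X/Z, y = Y/Z into f, then multiply by Z^2.
  monomial 1·x^2·y^0 ↦ 1·X^2·Y^0·Z^0.
  monomial 1·x^1·y^1 ↦ 1·X^1·Y^1·Z^0.
  monomial 1·x^1·y^0 ↦ 1·X^1·Y^0·Z^1.
  monomial -2·x^0·y^2 ↦ -2·X^0·Y^2·Z^0.
  monomial 2·x^0·y^0 ↦ 2·X^0·Y^0·Z^2.
Collecting: F(X, Y, Z) = X**2 + X*Y + X*Z - 2*Y**2 + 2*Z**2.


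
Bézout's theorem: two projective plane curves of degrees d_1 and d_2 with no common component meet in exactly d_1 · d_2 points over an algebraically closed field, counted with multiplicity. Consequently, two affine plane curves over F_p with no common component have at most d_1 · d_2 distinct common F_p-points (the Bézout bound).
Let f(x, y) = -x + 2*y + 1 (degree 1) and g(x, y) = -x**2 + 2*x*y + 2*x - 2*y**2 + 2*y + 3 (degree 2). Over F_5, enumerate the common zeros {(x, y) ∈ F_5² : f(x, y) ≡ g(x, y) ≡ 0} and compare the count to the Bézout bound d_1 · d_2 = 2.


Common zeros: ∅; count = 0; Bézout bound = 2.

deg(f) = 1, deg(g) = 2, so Bézout bound = 2.
Scan x ∈ F_5. For each x, list the y ∈ F_5 with f(x, y) ≡ 0 and those with g(x, y) ≡ 0 (mod 5); the common zeros in that column are the intersection.
  x = 0: f ≡ 0 at y ∈ {2}; g ≡ 0 at y ∈ ∅; common: ∅.
  x = 1: f ≡ 0 at y ∈ {0}; g ≡ 0 at y ∈ ∅; common: ∅.
  x = 2: f ≡ 0 at y ∈ {3}; g ≡ 0 at y ∈ {4}; common: ∅.
  x = 3: f ≡ 0 at y ∈ {1}; g ≡ 0 at y ∈ {0, 4}; common: ∅.
  x = 4: f ≡ 0 at y ∈ {4}; g ≡ 0 at y ∈ {0}; common: ∅.
Collecting: common zeros = ∅, so the count is 0.
Comparison with the Bézout bound: 0 ≤ 2 = deg(f)·deg(g), as expected for curves with no common component (the affine F_5-count falls short of the bound because intersections may lie at infinity, over extension fields, or carry multiplicity).


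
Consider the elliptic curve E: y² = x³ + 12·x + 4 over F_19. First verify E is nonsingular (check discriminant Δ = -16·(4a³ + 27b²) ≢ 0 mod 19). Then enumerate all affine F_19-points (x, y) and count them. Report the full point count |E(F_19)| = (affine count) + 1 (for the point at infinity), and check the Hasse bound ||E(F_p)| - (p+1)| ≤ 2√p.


Affine points = {(0, 2), (0, 17), (1, 6), (1, 13), (2, 6), (2, 13), (6, 8), (6, 11), (8, 2), (8, 17), (9, 9), (9, 10), (11, 2), (11, 17), (13, 1), (13, 18), (14, 3), (14, 16), (15, 5), (15, 14), (16, 6), (16, 13)}; affine count = 22; |E(F_19)| = 23.

Discriminant check: Δ ∝ 4a³ + 27b² = 4·12³ + 27·4² = 4·1728 + 27·16 ≡ 10 (mod 19). Nonzero ⇒ E is nonsingular.
For each x ∈ F_19, compute rhs = x³ + 12·x + 4 mod 19, then count y ∈ F_19 with y² ≡ rhs.
  x = 0: rhs = 4, matching y values: 2, 17 (2 points).
  x = 1: rhs = 17, matching y values: 6, 13 (2 points).
  x = 2: rhs = 17, matching y values: 6, 13 (2 points).
  x = 3: rhs = 10, matching y values: none (0 points).
  x = 4: rhs = 2, matching y values: none (0 points).
  x = 5: rhs = 18, matching y values: none (0 points).
  x = 6: rhs = 7, matching y values: 8, 11 (2 points).
  x = 7: rhs = 13, matching y values: none (0 points).
  x = 8: rhs = 4, matching y values: 2, 17 (2 points).
  x = 9: rhs = 5, matching y values: 9, 10 (2 points).
  x = 10: rhs = 3, matching y values: none (0 points).
  x = 11: rhs = 4, matching y values: 2, 17 (2 points).
  x = 12: rhs = 14, matching y values: none (0 points).
  x = 13: rhs = 1, matching y values: 1, 18 (2 points).
  x = 14: rhs = 9, matching y values: 3, 16 (2 points).
  x = 15: rhs = 6, matching y values: 5, 14 (2 points).
  x = 16: rhs = 17, matching y values: 6, 13 (2 points).
  x = 17: rhs = 10, matching y values: none (0 points).
  x = 18: rhs = 10, matching y values: none (0 points).
Total affine count: 22.
Full point count |E(F_19)| = 22 + 1 = 23.
Hasse bound: |23 − (19+1)| = |3| = 3 ≤ 2√19 ≈ 8.7178 ✓.


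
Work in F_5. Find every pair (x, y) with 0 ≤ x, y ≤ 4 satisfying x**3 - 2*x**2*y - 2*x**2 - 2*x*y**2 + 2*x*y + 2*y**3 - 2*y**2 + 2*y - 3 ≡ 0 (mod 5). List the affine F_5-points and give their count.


Affine F_5-points: {(1, 2), (1, 3), (2, 2), (3, 1), (3, 2)}; count = 5.

For each of the 25 pairs (x, y) ∈ F_5², evaluate f(x, y) mod 5. Record the zeros.
  x = 0: [0↦2, 1↦4, 2↦4, 3↦4, 4↦1]  zeros at y ∈ ∅
  x = 1: [0↦1, 1↦1, 2↦0, 3↦0, 4↦3]  zeros at y ∈ {2, 3}
  x = 2: [0↦2, 1↦1, 2↦0, 3↦1, 4↦1]  zeros at y ∈ {2}
  x = 3: [0↦1, 1↦0, 2↦0, 3↦3, 4↦1]  zeros at y ∈ {1, 2}
  x = 4: [0↦4, 1↦4, 2↦1, 3↦2, 4↦4]  zeros at y ∈ ∅
Collecting zeros: affine points = {(1, 2), (1, 3), (2, 2), (3, 1), (3, 2)}.
Total count |C(F_5)_aff| = 5.


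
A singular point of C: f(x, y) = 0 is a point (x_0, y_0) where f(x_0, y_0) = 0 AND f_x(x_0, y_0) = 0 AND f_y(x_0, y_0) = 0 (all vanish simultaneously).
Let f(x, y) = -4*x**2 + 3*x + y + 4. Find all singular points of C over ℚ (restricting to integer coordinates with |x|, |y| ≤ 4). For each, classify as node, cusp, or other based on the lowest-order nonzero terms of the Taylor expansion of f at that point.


No singular points in the scanned grid; C is smooth there.

Compute partial derivatives:
  f_x = 3 - 8*x.
  f_y = 1.
f_y = 1 is a nonzero constant, so f_y never vanishes: no point (x, y) can satisfy f = f_x = f_y = 0. In particular no (x, y) ∈ {−4, ..., 4}² is singular; the curve is smooth.


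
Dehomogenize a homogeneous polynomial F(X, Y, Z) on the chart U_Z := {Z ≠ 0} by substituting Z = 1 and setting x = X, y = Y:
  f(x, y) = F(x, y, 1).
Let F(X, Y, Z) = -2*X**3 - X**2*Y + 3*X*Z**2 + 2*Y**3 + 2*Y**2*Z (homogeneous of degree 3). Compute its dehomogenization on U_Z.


f(x, y) = -2*x**3 - x**2*y + 3*x + 2*y**3 + 2*y**2

On U_Z we set Z = 1. Each monomial c·X^i·Y^j·Z^k in F becomes c·x^i·y^j·1^k = c·x^i·y^j.
Substituting Z = 1: F(X, Y, 1) = -2*x**3 - x**2*y + 3*x + 2*y**3 + 2*y**2.
Note: deg(f) ≤ deg(F) = 3; strict inequality happens when F is divisible by Z (lost terms).


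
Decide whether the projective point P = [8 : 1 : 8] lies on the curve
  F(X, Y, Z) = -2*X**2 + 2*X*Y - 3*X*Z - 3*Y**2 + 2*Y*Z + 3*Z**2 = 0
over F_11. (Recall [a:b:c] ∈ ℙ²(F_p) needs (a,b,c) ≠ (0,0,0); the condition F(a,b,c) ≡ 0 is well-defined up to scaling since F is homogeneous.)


F(8,1,8) ≡ 0 (mod 11); P is on the curve.

Evaluate F(8, 1, 8) term-by-term (mod 11).
  -2*X**2 ↦ -2·64·1·1 = -128
  2*X*Y ↦ 2·8·1·1 = 16
  -3*X*Z ↦ -3·8·1·8 = -192
  -3*Y**2 ↦ -3·1·1·1 = -3
  2*Y*Z ↦ 2·1·1·8 = 16
  3*Z**2 ↦ 3·1·1·64 = 192
Sum: F(8, 1, 8) = (-128) + (16) + (-192) + (-3) + (16) + (192) = -99.
Reducing mod 11: -99 ≡ 0 (mod 11).
Since F(a, b, c) ≡ 0 (mod 11), P lies on the curve.


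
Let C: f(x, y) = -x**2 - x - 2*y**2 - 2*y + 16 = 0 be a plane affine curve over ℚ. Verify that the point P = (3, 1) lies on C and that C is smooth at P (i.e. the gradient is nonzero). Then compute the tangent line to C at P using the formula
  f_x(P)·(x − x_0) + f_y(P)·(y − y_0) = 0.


Tangent line at P: -7*x - 6*y + 27 = 0.

Step 1: f(3, 1) = 0, so P lies on C.
Step 2: partial derivatives
  f_x(x, y) = -2*x - 1, f_y(x, y) = -4*y - 2.
  f_x(P) = -7, f_y(P) = -6 (gradient nonzero, so P is smooth).
Step 3: tangent line at P: -7·(x − 3) + -6·(y − 1) = 0.
Expanding: -7*x - 6*y + 27 = 0.
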